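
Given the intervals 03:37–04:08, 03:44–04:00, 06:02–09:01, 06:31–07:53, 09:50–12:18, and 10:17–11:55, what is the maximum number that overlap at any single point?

At 03:44, 2 of the intervals are simultaneously active.
No point has more.

2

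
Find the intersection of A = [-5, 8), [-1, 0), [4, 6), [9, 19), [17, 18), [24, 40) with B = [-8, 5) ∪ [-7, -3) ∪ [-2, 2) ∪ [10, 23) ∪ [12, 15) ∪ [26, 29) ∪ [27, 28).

First set merges to [-5, 8), [9, 19), [24, 40).
Second set merges to [-8, 5), [10, 23), [26, 29).
[-5, 8) ∩ B → [-5, 5).
[9, 19) ∩ B → [10, 19).
[24, 40) ∩ B → [26, 29).

[-5, 5) ∪ [10, 19) ∪ [26, 29)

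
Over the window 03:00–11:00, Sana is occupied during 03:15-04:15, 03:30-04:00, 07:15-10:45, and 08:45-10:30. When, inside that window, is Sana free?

03:00–03:15, 04:15–07:15, 10:45–11:00

The merged coverage is 03:15–04:15, 07:15–10:45.
Uncovered inside 03:00–11:00: 03:00–03:15, 04:15–07:15, 10:45–11:00.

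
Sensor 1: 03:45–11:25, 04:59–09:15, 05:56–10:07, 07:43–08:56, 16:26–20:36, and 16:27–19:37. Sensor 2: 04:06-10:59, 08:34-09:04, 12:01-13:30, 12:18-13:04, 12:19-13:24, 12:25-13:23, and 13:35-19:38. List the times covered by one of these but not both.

03:45-04:06, 10:59-11:25, 12:01-13:30, 13:35-16:26, 19:38-20:36

First set merges to 03:45-11:25, 16:26-20:36.
Second set merges to 04:06-10:59, 12:01-13:30, 13:35-19:38.
Only in the first: 03:45-04:06, 10:59-11:25, 19:38-20:36.
Only in the second: 12:01-13:30, 13:35-16:26.
Together these are the periods covered by exactly one.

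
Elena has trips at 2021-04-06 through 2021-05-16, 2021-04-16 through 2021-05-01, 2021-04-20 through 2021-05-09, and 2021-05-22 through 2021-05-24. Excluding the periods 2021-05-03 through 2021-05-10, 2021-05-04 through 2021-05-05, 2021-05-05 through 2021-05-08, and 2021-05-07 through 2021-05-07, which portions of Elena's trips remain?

2021-04-06 through 2021-05-02, 2021-05-11 through 2021-05-16, 2021-05-22 through 2021-05-24

A, merged: 2021-04-06 through 2021-05-16, 2021-05-22 through 2021-05-24.
B, merged: 2021-05-03 through 2021-05-10.
2021-04-06 through 2021-05-16 minus B → 2021-04-06 through 2021-05-02, 2021-05-11 through 2021-05-16.
2021-05-22 through 2021-05-24: no B overlap → unchanged.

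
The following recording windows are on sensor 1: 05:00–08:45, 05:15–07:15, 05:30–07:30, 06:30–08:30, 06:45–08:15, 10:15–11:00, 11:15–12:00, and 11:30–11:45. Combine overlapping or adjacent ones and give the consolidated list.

05:15–07:15 overlaps/touches 05:00–08:45 → extend to 05:00–08:45.
05:30–07:30 overlaps/touches 05:00–08:45 → extend to 05:00–08:45.
06:30–08:30 overlaps/touches 05:00–08:45 → extend to 05:00–08:45.
06:45–08:15 overlaps/touches 05:00–08:45 → extend to 05:00–08:45.
10:15–11:00 is disjoint → start new block.
11:15–12:00 is disjoint → start new block.
11:30–11:45 overlaps/touches 11:15–12:00 → extend to 11:15–12:00.

05:00–08:45, 10:15–11:00, 11:15–12:00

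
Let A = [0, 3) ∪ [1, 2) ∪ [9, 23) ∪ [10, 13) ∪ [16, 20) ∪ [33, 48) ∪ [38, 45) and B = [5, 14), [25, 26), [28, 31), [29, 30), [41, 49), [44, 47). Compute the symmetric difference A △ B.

[0, 3) ∪ [5, 9) ∪ [14, 23) ∪ [25, 26) ∪ [28, 31) ∪ [33, 41) ∪ [48, 49)

A, merged: [0, 3), [9, 23), [33, 48).
B, merged: [5, 14), [25, 26), [28, 31), [41, 49).
A but not B: [0, 3), [14, 23), [33, 41).
B but not A: [5, 9), [25, 26), [28, 31), [48, 49).
Combining gives A △ B.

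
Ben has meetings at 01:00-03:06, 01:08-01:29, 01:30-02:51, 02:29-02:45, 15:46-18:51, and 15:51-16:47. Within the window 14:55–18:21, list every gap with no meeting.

Covered (merged): 01:00–03:06, 15:46–18:51.
Complement within 14:55–18:21: 14:55–15:46.

14:55–15:46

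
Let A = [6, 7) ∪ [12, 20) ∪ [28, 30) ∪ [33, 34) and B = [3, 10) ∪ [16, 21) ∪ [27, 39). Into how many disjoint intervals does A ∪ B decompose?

A ∪ B = [3, 10), [12, 21), [27, 39).
That is 3 disjoint pieces.

3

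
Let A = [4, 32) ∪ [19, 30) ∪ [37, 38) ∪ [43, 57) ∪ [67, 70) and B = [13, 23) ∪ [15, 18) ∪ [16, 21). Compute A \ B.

A, merged: [4, 32), [37, 38), [43, 57), [67, 70).
B, merged: [13, 23).
[4, 32) \ B = [4, 13), [23, 32).
[37, 38): nothing removed.
[43, 57): nothing removed.
[67, 70): nothing removed.

[4, 13) ∪ [23, 32) ∪ [37, 38) ∪ [43, 57) ∪ [67, 70)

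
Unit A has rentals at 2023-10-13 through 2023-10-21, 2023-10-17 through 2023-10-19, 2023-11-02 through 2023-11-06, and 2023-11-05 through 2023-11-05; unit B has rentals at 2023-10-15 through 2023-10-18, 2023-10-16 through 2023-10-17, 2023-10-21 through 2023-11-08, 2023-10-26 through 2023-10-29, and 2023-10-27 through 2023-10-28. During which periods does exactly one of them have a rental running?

2023-10-13 through 2023-10-14, 2023-10-19 through 2023-10-20, 2023-10-22 through 2023-11-01, 2023-11-07 through 2023-11-08

First set merges to 2023-10-13 through 2023-10-21, 2023-11-02 through 2023-11-06.
Second set merges to 2023-10-15 through 2023-10-18, 2023-10-21 through 2023-11-08.
A \ B = 2023-10-13 through 2023-10-14, 2023-10-19 through 2023-10-20.
B \ A = 2023-10-22 through 2023-11-01, 2023-11-07 through 2023-11-08.
Union of the two gives the symmetric difference.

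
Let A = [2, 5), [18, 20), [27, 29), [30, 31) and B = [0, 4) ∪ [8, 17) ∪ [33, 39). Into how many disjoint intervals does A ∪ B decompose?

6

A ∪ B = [0, 5), [8, 17), [18, 20), [27, 29), [30, 31), [33, 39).
That is 6 disjoint pieces.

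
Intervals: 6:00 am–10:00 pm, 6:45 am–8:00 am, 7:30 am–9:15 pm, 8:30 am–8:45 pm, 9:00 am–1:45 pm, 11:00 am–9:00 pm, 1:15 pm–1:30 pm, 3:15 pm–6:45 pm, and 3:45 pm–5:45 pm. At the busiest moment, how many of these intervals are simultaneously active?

6

Sweep endpoints in order; track running count of active intervals.
Peak of 6 reached at 1:15 pm.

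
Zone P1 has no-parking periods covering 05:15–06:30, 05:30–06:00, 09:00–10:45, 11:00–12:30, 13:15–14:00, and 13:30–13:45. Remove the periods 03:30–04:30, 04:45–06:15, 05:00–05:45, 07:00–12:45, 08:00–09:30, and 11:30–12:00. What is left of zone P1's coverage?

Merge the first list: 05:15–06:30, 09:00–10:45, 11:00–12:30, 13:15–14:00.
Merge the second list: 03:30–04:30, 04:45–06:15, 07:00–12:45.
05:15–06:30 \ B = 06:15–06:30.
09:00–10:45: entirely removed.
11:00–12:30: entirely removed.
13:15–14:00: nothing removed.

06:15–06:30, 13:15–14:00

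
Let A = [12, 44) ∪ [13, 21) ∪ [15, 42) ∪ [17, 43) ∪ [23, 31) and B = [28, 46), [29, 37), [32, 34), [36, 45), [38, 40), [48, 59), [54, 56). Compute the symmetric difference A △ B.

[12, 28) ∪ [44, 46) ∪ [48, 59)

Merge the first list: [12, 44).
Merge the second list: [28, 46), [48, 59).
A but not B: [12, 28).
B but not A: [44, 46), [48, 59).
Combining gives A △ B.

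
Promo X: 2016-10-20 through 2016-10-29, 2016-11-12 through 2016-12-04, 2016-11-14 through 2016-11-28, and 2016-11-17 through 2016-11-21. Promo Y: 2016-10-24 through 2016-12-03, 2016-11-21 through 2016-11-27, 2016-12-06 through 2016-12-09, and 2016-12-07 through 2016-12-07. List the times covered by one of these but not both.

A, merged: 2016-10-20 through 2016-10-29, 2016-11-12 through 2016-12-04.
B, merged: 2016-10-24 through 2016-12-03, 2016-12-06 through 2016-12-09.
A \ B = 2016-10-20 through 2016-10-23, 2016-12-04 through 2016-12-04.
B \ A = 2016-10-30 through 2016-11-11, 2016-12-06 through 2016-12-09.
Union of the two gives the symmetric difference.

2016-10-20 through 2016-10-23, 2016-10-30 through 2016-11-11, 2016-12-04 through 2016-12-04, 2016-12-06 through 2016-12-09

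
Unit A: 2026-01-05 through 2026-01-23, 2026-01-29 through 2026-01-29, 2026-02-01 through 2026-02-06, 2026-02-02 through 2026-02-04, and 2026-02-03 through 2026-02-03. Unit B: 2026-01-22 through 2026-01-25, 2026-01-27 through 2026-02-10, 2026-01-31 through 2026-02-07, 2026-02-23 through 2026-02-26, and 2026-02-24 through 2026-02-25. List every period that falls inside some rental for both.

First set merges to 2026-01-05 through 2026-01-23, 2026-01-29 through 2026-01-29, 2026-02-01 through 2026-02-06.
Second set merges to 2026-01-22 through 2026-01-25, 2026-01-27 through 2026-02-10, 2026-02-23 through 2026-02-26.
2026-01-05 through 2026-01-23 overlaps B on 2026-01-22 through 2026-01-23.
2026-01-29 through 2026-01-29 overlaps B on 2026-01-29 through 2026-01-29.
2026-02-01 through 2026-02-06 overlaps B on 2026-02-01 through 2026-02-06.

2026-01-22 through 2026-01-23, 2026-01-29 through 2026-01-29, 2026-02-01 through 2026-02-06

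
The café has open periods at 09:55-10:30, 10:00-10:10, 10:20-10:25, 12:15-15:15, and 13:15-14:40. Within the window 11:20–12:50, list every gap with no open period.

Covered (merged): 09:55–10:30, 12:15–15:15.
Gaps within 11:20–12:50: 11:20–12:15.

11:20–12:15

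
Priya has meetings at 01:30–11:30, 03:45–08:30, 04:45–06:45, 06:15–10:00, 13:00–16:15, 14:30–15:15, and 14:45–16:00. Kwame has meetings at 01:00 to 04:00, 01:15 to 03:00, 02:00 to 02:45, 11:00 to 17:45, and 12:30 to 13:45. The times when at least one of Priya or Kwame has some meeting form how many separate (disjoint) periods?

Merge the first list: 01:30–11:30, 13:00–16:15.
Merge the second list: 01:00–04:00, 11:00–17:45.
A ∪ B = 01:00–17:45.
That is 1 disjoint piece.

1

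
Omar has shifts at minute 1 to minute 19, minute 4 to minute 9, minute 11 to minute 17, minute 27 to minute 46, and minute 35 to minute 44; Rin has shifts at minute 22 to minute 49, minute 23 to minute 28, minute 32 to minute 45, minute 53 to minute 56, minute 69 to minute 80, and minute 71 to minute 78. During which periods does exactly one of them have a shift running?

minute 1 to minute 19, minute 22 to minute 27, minute 46 to minute 49, minute 53 to minute 56, minute 69 to minute 80

A, merged: minute 1 to minute 19, minute 27 to minute 46.
B, merged: minute 22 to minute 49, minute 53 to minute 56, minute 69 to minute 80.
A \ B = minute 1 to minute 19.
B \ A = minute 22 to minute 27, minute 46 to minute 49, minute 53 to minute 56, minute 69 to minute 80.
Union of the two gives the symmetric difference.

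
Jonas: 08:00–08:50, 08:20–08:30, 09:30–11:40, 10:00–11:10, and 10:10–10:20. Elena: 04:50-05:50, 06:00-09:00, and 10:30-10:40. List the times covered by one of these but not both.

04:50-05:50, 06:00-08:00, 08:50-09:00, 09:30-10:30, 10:40-11:40

First set merges to 08:00-08:50, 09:30-11:40.
A but not B: 09:30-10:30, 10:40-11:40.
B but not A: 04:50-05:50, 06:00-08:00, 08:50-09:00.
Combining gives A △ B.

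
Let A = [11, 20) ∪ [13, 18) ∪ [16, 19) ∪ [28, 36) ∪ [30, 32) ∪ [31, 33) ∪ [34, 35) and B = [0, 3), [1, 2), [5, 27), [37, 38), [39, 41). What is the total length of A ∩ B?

First set merges to [11, 20), [28, 36).
Second set merges to [0, 3), [5, 27), [37, 38), [39, 41).
A ∩ B = [11, 20).
Total: 9.

9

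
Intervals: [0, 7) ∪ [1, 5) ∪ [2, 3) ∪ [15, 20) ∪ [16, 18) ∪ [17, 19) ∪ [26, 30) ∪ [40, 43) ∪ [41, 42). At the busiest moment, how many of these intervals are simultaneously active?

Sweep endpoints in order; track running count of active intervals.
Peak of 3 reached at 2.

3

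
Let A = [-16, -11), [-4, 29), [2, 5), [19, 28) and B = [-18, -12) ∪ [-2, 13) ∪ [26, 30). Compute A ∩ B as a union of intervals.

A, merged: [-16, -11), [-4, 29).
[-16, -11) overlaps B on [-16, -12).
[-4, 29) overlaps B on [-2, 13), [26, 29).

[-16, -12) ∪ [-2, 13) ∪ [26, 29)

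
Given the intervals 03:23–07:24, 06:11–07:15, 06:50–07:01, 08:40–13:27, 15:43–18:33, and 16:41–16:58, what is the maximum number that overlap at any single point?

3

Sweep endpoints in order; track running count of active intervals.
Peak of 3 reached at 06:50.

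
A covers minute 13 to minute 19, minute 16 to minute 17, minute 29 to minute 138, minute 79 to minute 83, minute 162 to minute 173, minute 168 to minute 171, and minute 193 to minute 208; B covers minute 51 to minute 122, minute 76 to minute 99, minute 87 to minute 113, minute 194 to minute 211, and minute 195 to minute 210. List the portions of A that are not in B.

minute 13 to minute 19, minute 29 to minute 51, minute 122 to minute 138, minute 162 to minute 173, minute 193 to minute 194

Merge the first list: minute 13 to minute 19, minute 29 to minute 138, minute 162 to minute 173, minute 193 to minute 208.
Merge the second list: minute 51 to minute 122, minute 194 to minute 211.
minute 13 to minute 19: no B overlap → unchanged.
minute 29 to minute 138 minus B → minute 29 to minute 51, minute 122 to minute 138.
minute 162 to minute 173: no B overlap → unchanged.
minute 193 to minute 208 minus B → minute 193 to minute 194.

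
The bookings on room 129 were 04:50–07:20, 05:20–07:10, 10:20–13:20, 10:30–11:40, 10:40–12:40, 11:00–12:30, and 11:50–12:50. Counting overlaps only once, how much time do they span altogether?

5 h 30 min

Merged: 04:50-07:20, 10:20-13:20.
Lengths: 2 h 30 min + 3 h = 5 h 30 min.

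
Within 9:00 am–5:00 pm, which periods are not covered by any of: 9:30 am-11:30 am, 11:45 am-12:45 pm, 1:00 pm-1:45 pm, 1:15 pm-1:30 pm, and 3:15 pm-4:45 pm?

The merged coverage is 9:30 am-11:30 am, 11:45 am-12:45 pm, 1:00 pm-1:45 pm, 3:15 pm-4:45 pm.
Uncovered inside 9:00 am-5:00 pm: 9:00 am-9:30 am, 11:30 am-11:45 am, 12:45 pm-1:00 pm, 1:45 pm-3:15 pm, 4:45 pm-5:00 pm.

9:00 am-9:30 am, 11:30 am-11:45 am, 12:45 pm-1:00 pm, 1:45 pm-3:15 pm, 4:45 pm-5:00 pm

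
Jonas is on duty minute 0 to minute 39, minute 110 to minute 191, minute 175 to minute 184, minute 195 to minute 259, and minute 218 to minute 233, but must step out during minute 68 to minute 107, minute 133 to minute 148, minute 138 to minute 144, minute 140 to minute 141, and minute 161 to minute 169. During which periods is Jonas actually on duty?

minute 0 to minute 39, minute 110 to minute 133, minute 148 to minute 161, minute 169 to minute 191, minute 195 to minute 259

First set merges to minute 0 to minute 39, minute 110 to minute 191, minute 195 to minute 259.
Second set merges to minute 68 to minute 107, minute 133 to minute 148, minute 161 to minute 169.
minute 0 to minute 39: nothing removed.
minute 110 to minute 191 \ B = minute 110 to minute 133, minute 148 to minute 161, minute 169 to minute 191.
minute 195 to minute 259: nothing removed.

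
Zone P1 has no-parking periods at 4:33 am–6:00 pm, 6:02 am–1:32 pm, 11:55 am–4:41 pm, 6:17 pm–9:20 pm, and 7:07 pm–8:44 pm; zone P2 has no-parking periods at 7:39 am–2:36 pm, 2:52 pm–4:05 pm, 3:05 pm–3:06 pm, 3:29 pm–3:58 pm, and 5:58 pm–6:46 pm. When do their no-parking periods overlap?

7:39 am–2:36 pm, 2:52 pm–4:05 pm, 5:58 pm–6:00 pm, 6:17 pm–6:46 pm

A, merged: 4:33 am–6:00 pm, 6:17 pm–9:20 pm.
B, merged: 7:39 am–2:36 pm, 2:52 pm–4:05 pm, 5:58 pm–6:46 pm.
4:33 am–6:00 pm ∩ B → 7:39 am–2:36 pm, 2:52 pm–4:05 pm, 5:58 pm–6:00 pm.
6:17 pm–9:20 pm ∩ B → 6:17 pm–6:46 pm.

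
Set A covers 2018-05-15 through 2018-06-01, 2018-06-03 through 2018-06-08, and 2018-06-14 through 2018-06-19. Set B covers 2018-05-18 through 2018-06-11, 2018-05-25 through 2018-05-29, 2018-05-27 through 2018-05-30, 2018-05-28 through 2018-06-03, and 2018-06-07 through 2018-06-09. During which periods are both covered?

2018-05-18 through 2018-06-01, 2018-06-03 through 2018-06-08

B, merged: 2018-05-18 through 2018-06-11.
2018-05-15 through 2018-06-01 overlaps B on 2018-05-18 through 2018-06-01.
2018-06-03 through 2018-06-08 overlaps B on 2018-06-03 through 2018-06-08.
2018-06-14 through 2018-06-19 falls entirely outside B.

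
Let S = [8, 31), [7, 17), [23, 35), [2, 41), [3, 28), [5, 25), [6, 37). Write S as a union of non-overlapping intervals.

[2, 41)

Sort by start: [2, 41), [3, 28), [5, 25), [6, 37), [7, 17), [8, 31), [23, 35).
[3, 28) overlaps/touches [2, 41) → extend to [2, 41).
[5, 25) overlaps/touches [2, 41) → extend to [2, 41).
[6, 37) overlaps/touches [2, 41) → extend to [2, 41).
[7, 17) overlaps/touches [2, 41) → extend to [2, 41).
[8, 31) overlaps/touches [2, 41) → extend to [2, 41).
[23, 35) overlaps/touches [2, 41) → extend to [2, 41).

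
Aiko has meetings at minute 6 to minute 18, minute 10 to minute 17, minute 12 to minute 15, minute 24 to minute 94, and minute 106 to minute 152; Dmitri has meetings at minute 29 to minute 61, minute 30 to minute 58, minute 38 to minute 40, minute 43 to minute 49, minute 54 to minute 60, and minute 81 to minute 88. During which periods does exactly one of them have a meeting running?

minute 6 to minute 18, minute 24 to minute 29, minute 61 to minute 81, minute 88 to minute 94, minute 106 to minute 152

Merge the first list: minute 6 to minute 18, minute 24 to minute 94, minute 106 to minute 152.
Merge the second list: minute 29 to minute 61, minute 81 to minute 88.
Only in the first: minute 6 to minute 18, minute 24 to minute 29, minute 61 to minute 81, minute 88 to minute 94, minute 106 to minute 152.
Only in the second: none.
Together these are the periods covered by exactly one.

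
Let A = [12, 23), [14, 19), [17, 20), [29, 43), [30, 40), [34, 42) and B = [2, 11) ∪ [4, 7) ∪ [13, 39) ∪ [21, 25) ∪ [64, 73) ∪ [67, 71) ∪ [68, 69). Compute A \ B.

First set merges to [12, 23), [29, 43).
Second set merges to [2, 11), [13, 39), [64, 73).
[12, 23) with B removed leaves [12, 13).
[29, 43) with B removed leaves [39, 43).

[12, 13) ∪ [39, 43)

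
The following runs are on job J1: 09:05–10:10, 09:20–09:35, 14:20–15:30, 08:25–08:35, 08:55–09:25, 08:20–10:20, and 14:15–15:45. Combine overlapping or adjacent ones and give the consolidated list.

08:20–10:20, 14:15–15:45

Sort by start: 08:20–10:20, 08:25–08:35, 08:55–09:25, 09:05–10:10, 09:20–09:35, 14:15–15:45, 14:20–15:30.
08:25–08:35 overlaps/touches 08:20–10:20 → extend to 08:20–10:20.
08:55–09:25 overlaps/touches 08:20–10:20 → extend to 08:20–10:20.
09:05–10:10 overlaps/touches 08:20–10:20 → extend to 08:20–10:20.
09:20–09:35 overlaps/touches 08:20–10:20 → extend to 08:20–10:20.
14:15–15:45 is disjoint → start new block.
14:20–15:30 overlaps/touches 14:15–15:45 → extend to 14:15–15:45.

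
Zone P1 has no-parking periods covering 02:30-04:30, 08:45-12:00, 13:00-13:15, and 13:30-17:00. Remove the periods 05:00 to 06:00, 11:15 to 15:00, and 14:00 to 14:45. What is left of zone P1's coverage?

02:30–04:30, 08:45–11:15, 15:00–17:00

Second set merges to 05:00–06:00, 11:15–15:00.
02:30–04:30: no B overlap → unchanged.
08:45–12:00 minus B → 08:45–11:15.
13:00–13:15: fully covered by B → removed.
13:30–17:00 minus B → 15:00–17:00.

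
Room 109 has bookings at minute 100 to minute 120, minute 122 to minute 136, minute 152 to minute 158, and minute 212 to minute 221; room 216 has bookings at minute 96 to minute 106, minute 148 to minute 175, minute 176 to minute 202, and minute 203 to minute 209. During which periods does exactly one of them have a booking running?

A \ B = minute 106 to minute 120, minute 122 to minute 136, minute 212 to minute 221.
B \ A = minute 96 to minute 100, minute 148 to minute 152, minute 158 to minute 175, minute 176 to minute 202, minute 203 to minute 209.
Union of the two gives the symmetric difference.

minute 96 to minute 100, minute 106 to minute 120, minute 122 to minute 136, minute 148 to minute 152, minute 158 to minute 175, minute 176 to minute 202, minute 203 to minute 209, minute 212 to minute 221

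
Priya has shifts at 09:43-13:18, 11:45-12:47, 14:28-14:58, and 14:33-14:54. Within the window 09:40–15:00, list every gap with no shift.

09:40–09:43, 13:18–14:28, 14:58–15:00

After merging, the occupied span is 09:43–13:18, 14:28–14:58.
Complement within 09:40–15:00: 09:40–09:43, 13:18–14:28, 14:58–15:00.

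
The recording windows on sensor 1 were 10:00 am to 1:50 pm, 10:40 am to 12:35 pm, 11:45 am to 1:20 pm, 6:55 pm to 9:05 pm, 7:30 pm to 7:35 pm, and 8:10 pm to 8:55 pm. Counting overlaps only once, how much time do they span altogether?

6 h

Merged: 10:00 am–1:50 pm, 6:55 pm–9:05 pm.
Lengths: 3 h 50 min + 2 h 10 min = 6 h.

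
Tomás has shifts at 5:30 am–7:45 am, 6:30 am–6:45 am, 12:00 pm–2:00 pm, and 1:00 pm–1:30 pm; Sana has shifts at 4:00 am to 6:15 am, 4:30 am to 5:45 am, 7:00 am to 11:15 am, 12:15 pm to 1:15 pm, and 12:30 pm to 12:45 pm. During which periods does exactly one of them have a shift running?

4:00 am-5:30 am, 6:15 am-7:00 am, 7:45 am-11:15 am, 12:00 pm-12:15 pm, 1:15 pm-2:00 pm

A, merged: 5:30 am-7:45 am, 12:00 pm-2:00 pm.
B, merged: 4:00 am-6:15 am, 7:00 am-11:15 am, 12:15 pm-1:15 pm.
A \ B = 6:15 am-7:00 am, 12:00 pm-12:15 pm, 1:15 pm-2:00 pm.
B \ A = 4:00 am-5:30 am, 7:45 am-11:15 am.
Union of the two gives the symmetric difference.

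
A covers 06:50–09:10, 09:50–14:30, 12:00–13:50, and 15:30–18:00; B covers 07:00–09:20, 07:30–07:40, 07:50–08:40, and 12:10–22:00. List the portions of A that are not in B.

Merge the first list: 06:50–09:10, 09:50–14:30, 15:30–18:00.
Merge the second list: 07:00–09:20, 12:10–22:00.
06:50–09:10 \ B = 06:50–07:00.
09:50–14:30 \ B = 09:50–12:10.
15:30–18:00: entirely removed.

06:50–07:00, 09:50–12:10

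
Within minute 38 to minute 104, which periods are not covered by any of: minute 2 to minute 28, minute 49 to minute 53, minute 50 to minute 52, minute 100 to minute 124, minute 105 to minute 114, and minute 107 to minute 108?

Covered (merged): minute 2 to minute 28, minute 49 to minute 53, minute 100 to minute 124.
Uncovered inside minute 38 to minute 104: minute 38 to minute 49, minute 53 to minute 100.

minute 38 to minute 49, minute 53 to minute 100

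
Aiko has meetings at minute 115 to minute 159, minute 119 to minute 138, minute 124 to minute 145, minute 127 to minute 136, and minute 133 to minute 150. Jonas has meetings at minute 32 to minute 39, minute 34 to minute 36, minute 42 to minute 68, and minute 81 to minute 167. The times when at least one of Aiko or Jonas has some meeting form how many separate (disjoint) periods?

A, merged: minute 115 to minute 159.
B, merged: minute 32 to minute 39, minute 42 to minute 68, minute 81 to minute 167.
A ∪ B = minute 32 to minute 39, minute 42 to minute 68, minute 81 to minute 167.
That is 3 disjoint pieces.

3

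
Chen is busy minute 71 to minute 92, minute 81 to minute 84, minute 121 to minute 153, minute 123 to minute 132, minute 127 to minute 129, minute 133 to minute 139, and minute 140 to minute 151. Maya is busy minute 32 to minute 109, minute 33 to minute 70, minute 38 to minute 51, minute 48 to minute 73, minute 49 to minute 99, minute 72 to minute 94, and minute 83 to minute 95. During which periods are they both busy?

minute 71 to minute 92

Merge the first list: minute 71 to minute 92, minute 121 to minute 153.
Merge the second list: minute 32 to minute 109.
minute 71 to minute 92 meets the second set on minute 71 to minute 92.
minute 121 to minute 153: no overlap with the second set.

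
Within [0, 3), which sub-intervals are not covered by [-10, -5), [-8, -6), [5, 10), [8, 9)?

[0, 3)

Covered (merged): [-10, -5), [5, 10).
Uncovered inside [0, 3): [0, 3).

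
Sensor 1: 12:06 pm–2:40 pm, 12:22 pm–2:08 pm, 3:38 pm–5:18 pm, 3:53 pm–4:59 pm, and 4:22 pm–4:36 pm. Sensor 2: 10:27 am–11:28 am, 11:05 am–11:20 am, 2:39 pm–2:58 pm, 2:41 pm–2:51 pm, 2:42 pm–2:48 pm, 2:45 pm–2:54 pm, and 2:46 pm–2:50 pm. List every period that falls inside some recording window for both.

First set merges to 12:06 pm–2:40 pm, 3:38 pm–5:18 pm.
Second set merges to 10:27 am–11:28 am, 2:39 pm–2:58 pm.
12:06 pm–2:40 pm overlaps B on 2:39 pm–2:40 pm.
3:38 pm–5:18 pm falls entirely outside B.

2:39 pm–2:40 pm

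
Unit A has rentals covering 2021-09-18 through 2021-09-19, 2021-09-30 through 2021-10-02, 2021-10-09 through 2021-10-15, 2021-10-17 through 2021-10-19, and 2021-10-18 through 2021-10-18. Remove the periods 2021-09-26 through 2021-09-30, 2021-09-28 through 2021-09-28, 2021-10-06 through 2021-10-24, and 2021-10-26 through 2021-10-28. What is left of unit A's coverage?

2021-09-18 through 2021-09-19, 2021-10-01 through 2021-10-02

A, merged: 2021-09-18 through 2021-09-19, 2021-09-30 through 2021-10-02, 2021-10-09 through 2021-10-15, 2021-10-17 through 2021-10-19.
B, merged: 2021-09-26 through 2021-09-30, 2021-10-06 through 2021-10-24, 2021-10-26 through 2021-10-28.
2021-09-18 through 2021-09-19: nothing removed.
2021-09-30 through 2021-10-02 \ B = 2021-10-01 through 2021-10-02.
2021-10-09 through 2021-10-15: entirely removed.
2021-10-17 through 2021-10-19: entirely removed.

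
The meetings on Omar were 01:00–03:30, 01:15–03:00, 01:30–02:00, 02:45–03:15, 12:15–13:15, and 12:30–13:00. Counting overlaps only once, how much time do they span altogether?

Merged: 01:00-03:30, 12:15-13:15.
Lengths: 2 h 30 min + 1 h = 3 h 30 min.

3 h 30 min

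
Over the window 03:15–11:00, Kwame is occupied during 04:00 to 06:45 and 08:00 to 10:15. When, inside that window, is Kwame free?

03:15-04:00, 06:45-08:00, 10:15-11:00

The merged coverage is 04:00-06:45, 08:00-10:15.
Complement within 03:15-11:00: 03:15-04:00, 06:45-08:00, 10:15-11:00.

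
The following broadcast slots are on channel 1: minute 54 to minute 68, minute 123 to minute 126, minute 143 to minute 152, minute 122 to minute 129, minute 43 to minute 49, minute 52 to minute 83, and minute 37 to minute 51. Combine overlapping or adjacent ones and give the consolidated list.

Sort by start: minute 37 to minute 51, minute 43 to minute 49, minute 52 to minute 83, minute 54 to minute 68, minute 122 to minute 129, minute 123 to minute 126, minute 143 to minute 152.
minute 43 to minute 49 overlaps/touches minute 37 to minute 51 → extend to minute 37 to minute 51.
minute 52 to minute 83 is disjoint → start new block.
minute 54 to minute 68 overlaps/touches minute 52 to minute 83 → extend to minute 52 to minute 83.
minute 122 to minute 129 is disjoint → start new block.
minute 123 to minute 126 overlaps/touches minute 122 to minute 129 → extend to minute 122 to minute 129.
minute 143 to minute 152 is disjoint → start new block.

minute 37 to minute 51, minute 52 to minute 83, minute 122 to minute 129, minute 143 to minute 152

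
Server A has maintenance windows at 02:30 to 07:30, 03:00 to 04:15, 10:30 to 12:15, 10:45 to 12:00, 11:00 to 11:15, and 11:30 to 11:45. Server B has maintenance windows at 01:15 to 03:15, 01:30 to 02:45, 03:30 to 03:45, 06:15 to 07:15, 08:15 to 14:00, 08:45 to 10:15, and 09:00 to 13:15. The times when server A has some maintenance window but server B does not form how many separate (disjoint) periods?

3

First set merges to 02:30–07:30, 10:30–12:15.
Second set merges to 01:15–03:15, 03:30–03:45, 06:15–07:15, 08:15–14:00.
A \ B = 03:15–03:30, 03:45–06:15, 07:15–07:30.
That is 3 disjoint pieces.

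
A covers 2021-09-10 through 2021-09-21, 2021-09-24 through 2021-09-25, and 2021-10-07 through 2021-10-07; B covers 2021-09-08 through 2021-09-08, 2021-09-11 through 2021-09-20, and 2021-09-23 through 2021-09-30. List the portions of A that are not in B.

2021-09-10 through 2021-09-10, 2021-09-21 through 2021-09-21, 2021-10-07 through 2021-10-07

2021-09-10 through 2021-09-21 minus B → 2021-09-10 through 2021-09-10, 2021-09-21 through 2021-09-21.
2021-09-24 through 2021-09-25: fully covered by B → removed.
2021-10-07 through 2021-10-07: no B overlap → unchanged.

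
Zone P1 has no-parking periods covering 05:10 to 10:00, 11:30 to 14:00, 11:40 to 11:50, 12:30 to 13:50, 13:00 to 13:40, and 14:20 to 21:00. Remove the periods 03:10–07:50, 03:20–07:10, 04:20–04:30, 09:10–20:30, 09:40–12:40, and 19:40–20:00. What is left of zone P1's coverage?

First set merges to 05:10–10:00, 11:30–14:00, 14:20–21:00.
Second set merges to 03:10–07:50, 09:10–20:30.
05:10–10:00 \ B = 07:50–09:10.
11:30–14:00: entirely removed.
14:20–21:00 \ B = 20:30–21:00.

07:50–09:10, 20:30–21:00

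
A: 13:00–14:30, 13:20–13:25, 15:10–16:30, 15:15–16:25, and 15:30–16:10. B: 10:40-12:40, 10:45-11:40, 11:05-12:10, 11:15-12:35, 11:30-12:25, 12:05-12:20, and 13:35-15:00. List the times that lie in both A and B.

Merge the first list: 13:00–14:30, 15:10–16:30.
Merge the second list: 10:40–12:40, 13:35–15:00.
13:00–14:30 overlaps B on 13:35–14:30.
15:10–16:30 falls entirely outside B.

13:35–14:30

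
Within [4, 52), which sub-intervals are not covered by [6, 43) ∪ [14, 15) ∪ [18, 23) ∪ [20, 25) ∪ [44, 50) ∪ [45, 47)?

[4, 6) ∪ [43, 44) ∪ [50, 52)

After merging, the occupied span is [6, 43), [44, 50).
Gaps within [4, 52): [4, 6), [43, 44), [50, 52).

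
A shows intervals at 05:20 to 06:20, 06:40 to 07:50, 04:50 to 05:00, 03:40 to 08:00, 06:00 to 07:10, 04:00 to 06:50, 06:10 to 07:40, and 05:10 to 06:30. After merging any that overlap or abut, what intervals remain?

Sort by start: 03:40–08:00, 04:00–06:50, 04:50–05:00, 05:10–06:30, 05:20–06:20, 06:00–07:10, 06:10–07:40, 06:40–07:50.
04:00–06:50 overlaps/touches 03:40–08:00 → extend to 03:40–08:00.
04:50–05:00 overlaps/touches 03:40–08:00 → extend to 03:40–08:00.
05:10–06:30 overlaps/touches 03:40–08:00 → extend to 03:40–08:00.
05:20–06:20 overlaps/touches 03:40–08:00 → extend to 03:40–08:00.
06:00–07:10 overlaps/touches 03:40–08:00 → extend to 03:40–08:00.
06:10–07:40 overlaps/touches 03:40–08:00 → extend to 03:40–08:00.
06:40–07:50 overlaps/touches 03:40–08:00 → extend to 03:40–08:00.

03:40–08:00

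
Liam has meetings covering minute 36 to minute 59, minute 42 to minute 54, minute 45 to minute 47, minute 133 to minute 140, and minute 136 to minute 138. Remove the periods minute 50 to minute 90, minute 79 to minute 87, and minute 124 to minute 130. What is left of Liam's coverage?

First set merges to minute 36 to minute 59, minute 133 to minute 140.
Second set merges to minute 50 to minute 90, minute 124 to minute 130.
minute 36 to minute 59 minus B → minute 36 to minute 50.
minute 133 to minute 140: no B overlap → unchanged.

minute 36 to minute 50, minute 133 to minute 140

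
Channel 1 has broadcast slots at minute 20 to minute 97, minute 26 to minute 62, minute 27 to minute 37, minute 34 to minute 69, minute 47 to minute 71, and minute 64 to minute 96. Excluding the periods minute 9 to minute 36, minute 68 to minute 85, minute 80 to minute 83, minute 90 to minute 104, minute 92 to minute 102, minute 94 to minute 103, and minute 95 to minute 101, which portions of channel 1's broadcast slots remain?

minute 36 to minute 68, minute 85 to minute 90

A, merged: minute 20 to minute 97.
B, merged: minute 9 to minute 36, minute 68 to minute 85, minute 90 to minute 104.
minute 20 to minute 97 \ B = minute 36 to minute 68, minute 85 to minute 90.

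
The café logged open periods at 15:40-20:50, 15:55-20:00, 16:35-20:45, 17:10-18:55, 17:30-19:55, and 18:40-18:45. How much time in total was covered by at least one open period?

5 h 10 min

Merged: 15:40-20:50.
Length: 5 h 10 min.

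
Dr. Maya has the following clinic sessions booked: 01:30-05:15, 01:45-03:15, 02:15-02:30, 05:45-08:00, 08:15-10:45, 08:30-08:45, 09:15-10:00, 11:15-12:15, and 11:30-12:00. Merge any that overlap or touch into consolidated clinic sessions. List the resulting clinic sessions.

01:45-03:15 overlaps/touches 01:30-05:15 → extend to 01:30-05:15.
02:15-02:30 overlaps/touches 01:30-05:15 → extend to 01:30-05:15.
05:45-08:00 is disjoint → start new block.
08:15-10:45 is disjoint → start new block.
08:30-08:45 overlaps/touches 08:15-10:45 → extend to 08:15-10:45.
09:15-10:00 overlaps/touches 08:15-10:45 → extend to 08:15-10:45.
11:15-12:15 is disjoint → start new block.
11:30-12:00 overlaps/touches 11:15-12:15 → extend to 11:15-12:15.

01:30-05:15, 05:45-08:00, 08:15-10:45, 11:15-12:15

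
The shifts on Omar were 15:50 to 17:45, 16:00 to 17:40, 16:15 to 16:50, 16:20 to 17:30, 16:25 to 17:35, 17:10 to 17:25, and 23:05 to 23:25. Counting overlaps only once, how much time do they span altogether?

2 h 15 min

Merged: 15:50-17:45, 23:05-23:25.
Lengths: 1 h 55 min + 20 min = 2 h 15 min.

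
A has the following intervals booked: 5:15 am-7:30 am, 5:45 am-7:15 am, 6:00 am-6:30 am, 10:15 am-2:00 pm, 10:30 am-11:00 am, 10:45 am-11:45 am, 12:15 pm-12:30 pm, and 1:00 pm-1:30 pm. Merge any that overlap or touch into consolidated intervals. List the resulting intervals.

5:15 am–7:30 am, 10:15 am–2:00 pm

5:45 am–7:15 am overlaps/touches 5:15 am–7:30 am → extend to 5:15 am–7:30 am.
6:00 am–6:30 am overlaps/touches 5:15 am–7:30 am → extend to 5:15 am–7:30 am.
10:15 am–2:00 pm is disjoint → start new block.
10:30 am–11:00 am overlaps/touches 10:15 am–2:00 pm → extend to 10:15 am–2:00 pm.
10:45 am–11:45 am overlaps/touches 10:15 am–2:00 pm → extend to 10:15 am–2:00 pm.
12:15 pm–12:30 pm overlaps/touches 10:15 am–2:00 pm → extend to 10:15 am–2:00 pm.
1:00 pm–1:30 pm overlaps/touches 10:15 am–2:00 pm → extend to 10:15 am–2:00 pm.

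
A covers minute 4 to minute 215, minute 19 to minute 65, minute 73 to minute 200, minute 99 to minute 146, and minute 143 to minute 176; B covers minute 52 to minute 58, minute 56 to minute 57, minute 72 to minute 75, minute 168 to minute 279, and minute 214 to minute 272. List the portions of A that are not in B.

Merge the first list: minute 4 to minute 215.
Merge the second list: minute 52 to minute 58, minute 72 to minute 75, minute 168 to minute 279.
minute 4 to minute 215 with B removed leaves minute 4 to minute 52, minute 58 to minute 72, minute 75 to minute 168.

minute 4 to minute 52, minute 58 to minute 72, minute 75 to minute 168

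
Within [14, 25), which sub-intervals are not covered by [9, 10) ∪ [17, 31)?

[14, 17)

Covered (merged): [9, 10), [17, 31).
Complement within [14, 25): [14, 17).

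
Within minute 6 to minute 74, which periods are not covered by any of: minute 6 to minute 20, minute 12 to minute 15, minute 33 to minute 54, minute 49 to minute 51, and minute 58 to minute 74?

Covered (merged): minute 6 to minute 20, minute 33 to minute 54, minute 58 to minute 74.
Uncovered inside minute 6 to minute 74: minute 20 to minute 33, minute 54 to minute 58.

minute 20 to minute 33, minute 54 to minute 58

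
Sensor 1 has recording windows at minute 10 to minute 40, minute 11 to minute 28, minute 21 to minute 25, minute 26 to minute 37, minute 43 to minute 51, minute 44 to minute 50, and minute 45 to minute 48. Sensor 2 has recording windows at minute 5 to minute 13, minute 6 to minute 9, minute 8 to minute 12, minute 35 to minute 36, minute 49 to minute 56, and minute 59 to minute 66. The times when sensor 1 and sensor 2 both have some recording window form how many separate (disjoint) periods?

First set merges to minute 10 to minute 40, minute 43 to minute 51.
Second set merges to minute 5 to minute 13, minute 35 to minute 36, minute 49 to minute 56, minute 59 to minute 66.
A ∩ B = minute 10 to minute 13, minute 35 to minute 36, minute 49 to minute 51.
That is 3 disjoint pieces.

3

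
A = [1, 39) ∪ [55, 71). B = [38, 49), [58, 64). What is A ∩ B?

[38, 39) ∪ [58, 64)

[1, 39) overlaps B on [38, 39).
[55, 71) overlaps B on [58, 64).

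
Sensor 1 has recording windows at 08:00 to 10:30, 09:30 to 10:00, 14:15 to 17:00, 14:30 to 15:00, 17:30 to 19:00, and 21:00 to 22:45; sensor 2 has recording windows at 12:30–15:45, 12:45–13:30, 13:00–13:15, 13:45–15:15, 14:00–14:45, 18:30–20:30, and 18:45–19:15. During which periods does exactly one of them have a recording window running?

08:00–10:30, 12:30–14:15, 15:45–17:00, 17:30–18:30, 19:00–20:30, 21:00–22:45

A, merged: 08:00–10:30, 14:15–17:00, 17:30–19:00, 21:00–22:45.
B, merged: 12:30–15:45, 18:30–20:30.
Only in the first: 08:00–10:30, 15:45–17:00, 17:30–18:30, 21:00–22:45.
Only in the second: 12:30–14:15, 19:00–20:30.
Together these are the periods covered by exactly one.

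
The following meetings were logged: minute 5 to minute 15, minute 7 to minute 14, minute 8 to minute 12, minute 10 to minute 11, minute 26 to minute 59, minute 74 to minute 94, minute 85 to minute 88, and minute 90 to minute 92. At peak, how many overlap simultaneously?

At minute 10, 4 of the intervals are simultaneously active.
No point has more.

4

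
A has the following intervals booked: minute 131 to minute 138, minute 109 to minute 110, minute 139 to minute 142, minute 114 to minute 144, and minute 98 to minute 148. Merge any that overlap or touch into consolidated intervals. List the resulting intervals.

Sort by start: minute 98 to minute 148, minute 109 to minute 110, minute 114 to minute 144, minute 131 to minute 138, minute 139 to minute 142.
minute 109 to minute 110 overlaps/touches minute 98 to minute 148 → extend to minute 98 to minute 148.
minute 114 to minute 144 overlaps/touches minute 98 to minute 148 → extend to minute 98 to minute 148.
minute 131 to minute 138 overlaps/touches minute 98 to minute 148 → extend to minute 98 to minute 148.
minute 139 to minute 142 overlaps/touches minute 98 to minute 148 → extend to minute 98 to minute 148.

minute 98 to minute 148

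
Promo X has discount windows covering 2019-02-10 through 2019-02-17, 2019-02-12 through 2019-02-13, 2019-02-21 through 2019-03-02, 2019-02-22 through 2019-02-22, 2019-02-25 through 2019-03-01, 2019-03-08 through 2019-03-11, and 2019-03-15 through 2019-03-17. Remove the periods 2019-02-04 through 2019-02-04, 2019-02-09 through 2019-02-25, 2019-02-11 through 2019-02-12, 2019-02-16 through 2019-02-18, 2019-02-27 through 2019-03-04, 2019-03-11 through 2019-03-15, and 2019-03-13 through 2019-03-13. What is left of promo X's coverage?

2019-02-26 through 2019-02-26, 2019-03-08 through 2019-03-10, 2019-03-16 through 2019-03-17

First set merges to 2019-02-10 through 2019-02-17, 2019-02-21 through 2019-03-02, 2019-03-08 through 2019-03-11, 2019-03-15 through 2019-03-17.
Second set merges to 2019-02-04 through 2019-02-04, 2019-02-09 through 2019-02-25, 2019-02-27 through 2019-03-04, 2019-03-11 through 2019-03-15.
2019-02-10 through 2019-02-17: fully covered by B → removed.
2019-02-21 through 2019-03-02 minus B → 2019-02-26 through 2019-02-26.
2019-03-08 through 2019-03-11 minus B → 2019-03-08 through 2019-03-10.
2019-03-15 through 2019-03-17 minus B → 2019-03-16 through 2019-03-17.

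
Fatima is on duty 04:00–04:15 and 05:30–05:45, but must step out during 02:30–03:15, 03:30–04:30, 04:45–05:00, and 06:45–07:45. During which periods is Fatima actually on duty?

05:30-05:45

04:00-04:15: fully covered by B → removed.
05:30-05:45: no B overlap → unchanged.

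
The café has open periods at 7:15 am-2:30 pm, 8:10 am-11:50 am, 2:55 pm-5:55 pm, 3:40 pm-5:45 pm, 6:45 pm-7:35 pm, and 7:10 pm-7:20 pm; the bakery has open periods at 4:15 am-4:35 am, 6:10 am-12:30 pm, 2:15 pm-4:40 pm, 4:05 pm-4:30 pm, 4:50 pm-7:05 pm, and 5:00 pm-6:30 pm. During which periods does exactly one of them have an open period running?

4:15 am–4:35 am, 6:10 am–7:15 am, 12:30 pm–2:15 pm, 2:30 pm–2:55 pm, 4:40 pm–4:50 pm, 5:55 pm–6:45 pm, 7:05 pm–7:35 pm

Merge the first list: 7:15 am–2:30 pm, 2:55 pm–5:55 pm, 6:45 pm–7:35 pm.
Merge the second list: 4:15 am–4:35 am, 6:10 am–12:30 pm, 2:15 pm–4:40 pm, 4:50 pm–7:05 pm.
A but not B: 12:30 pm–2:15 pm, 4:40 pm–4:50 pm, 7:05 pm–7:35 pm.
B but not A: 4:15 am–4:35 am, 6:10 am–7:15 am, 2:30 pm–2:55 pm, 5:55 pm–6:45 pm.
Combining gives A △ B.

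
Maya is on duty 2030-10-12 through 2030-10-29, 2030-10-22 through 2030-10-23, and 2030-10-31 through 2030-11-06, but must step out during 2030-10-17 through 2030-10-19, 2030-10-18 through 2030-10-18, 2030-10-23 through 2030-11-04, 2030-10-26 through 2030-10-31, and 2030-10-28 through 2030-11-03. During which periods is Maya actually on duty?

A, merged: 2030-10-12 through 2030-10-29, 2030-10-31 through 2030-11-06.
B, merged: 2030-10-17 through 2030-10-19, 2030-10-23 through 2030-11-04.
2030-10-12 through 2030-10-29 minus B → 2030-10-12 through 2030-10-16, 2030-10-20 through 2030-10-22.
2030-10-31 through 2030-11-06 minus B → 2030-11-05 through 2030-11-06.

2030-10-12 through 2030-10-16, 2030-10-20 through 2030-10-22, 2030-11-05 through 2030-11-06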